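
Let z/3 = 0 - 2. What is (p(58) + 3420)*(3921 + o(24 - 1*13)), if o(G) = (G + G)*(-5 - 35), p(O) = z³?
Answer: 9743364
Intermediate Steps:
z = -6 (z = 3*(0 - 2) = 3*(-2) = -6)
p(O) = -216 (p(O) = (-6)³ = -216)
o(G) = -80*G (o(G) = (2*G)*(-40) = -80*G)
(p(58) + 3420)*(3921 + o(24 - 1*13)) = (-216 + 3420)*(3921 - 80*(24 - 1*13)) = 3204*(3921 - 80*(24 - 13)) = 3204*(3921 - 80*11) = 3204*(3921 - 880) = 3204*3041 = 9743364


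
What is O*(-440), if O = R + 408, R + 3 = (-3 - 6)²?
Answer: -213840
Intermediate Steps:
R = 78 (R = -3 + (-3 - 6)² = -3 + (-9)² = -3 + 81 = 78)
O = 486 (O = 78 + 408 = 486)
O*(-440) = 486*(-440) = -213840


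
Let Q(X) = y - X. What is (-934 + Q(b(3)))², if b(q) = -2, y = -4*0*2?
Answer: 868624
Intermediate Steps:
y = 0 (y = 0*2 = 0)
Q(X) = -X (Q(X) = 0 - X = -X)
(-934 + Q(b(3)))² = (-934 - 1*(-2))² = (-934 + 2)² = (-932)² = 868624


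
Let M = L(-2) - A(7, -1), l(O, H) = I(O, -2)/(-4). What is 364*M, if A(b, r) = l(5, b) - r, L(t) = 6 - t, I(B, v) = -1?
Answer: 2457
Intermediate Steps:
l(O, H) = ¼ (l(O, H) = -1/(-4) = -1*(-¼) = ¼)
A(b, r) = ¼ - r
M = 27/4 (M = (6 - 1*(-2)) - (¼ - 1*(-1)) = (6 + 2) - (¼ + 1) = 8 - 1*5/4 = 8 - 5/4 = 27/4 ≈ 6.7500)
364*M = 364*(27/4) = 2457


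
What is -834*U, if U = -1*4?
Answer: 3336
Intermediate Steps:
U = -4
-834*U = -834*(-4) = 3336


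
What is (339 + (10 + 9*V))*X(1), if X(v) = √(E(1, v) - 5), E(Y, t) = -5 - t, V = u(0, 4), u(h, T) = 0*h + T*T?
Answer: 493*I*√11 ≈ 1635.1*I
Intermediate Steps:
u(h, T) = T² (u(h, T) = 0 + T² = T²)
V = 16 (V = 4² = 16)
X(v) = √(-10 - v) (X(v) = √((-5 - v) - 5) = √(-10 - v))
(339 + (10 + 9*V))*X(1) = (339 + (10 + 9*16))*√(-10 - 1*1) = (339 + (10 + 144))*√(-10 - 1) = (339 + 154)*√(-11) = 493*(I*√11) = 493*I*√11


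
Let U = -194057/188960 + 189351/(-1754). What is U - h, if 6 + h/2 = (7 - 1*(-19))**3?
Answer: -5841387779269/165717920 ≈ -35249.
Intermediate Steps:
h = 35140 (h = -12 + 2*(7 - 1*(-19))**3 = -12 + 2*(7 + 19)**3 = -12 + 2*26**3 = -12 + 2*17576 = -12 + 35152 = 35140)
U = -18060070469/165717920 (U = -194057*1/188960 + 189351*(-1/1754) = -194057/188960 - 189351/1754 = -18060070469/165717920 ≈ -108.98)
U - h = -18060070469/165717920 - 1*35140 = -18060070469/165717920 - 35140 = -5841387779269/165717920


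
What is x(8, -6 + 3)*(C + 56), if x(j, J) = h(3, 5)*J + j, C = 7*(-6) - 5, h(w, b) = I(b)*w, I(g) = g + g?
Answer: -738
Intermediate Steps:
I(g) = 2*g
h(w, b) = 2*b*w (h(w, b) = (2*b)*w = 2*b*w)
C = -47 (C = -42 - 5 = -47)
x(j, J) = j + 30*J (x(j, J) = (2*5*3)*J + j = 30*J + j = j + 30*J)
x(8, -6 + 3)*(C + 56) = (8 + 30*(-6 + 3))*(-47 + 56) = (8 + 30*(-3))*9 = (8 - 90)*9 = -82*9 = -738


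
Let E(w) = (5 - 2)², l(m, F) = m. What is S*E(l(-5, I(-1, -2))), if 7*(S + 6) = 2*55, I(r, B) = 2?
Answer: 612/7 ≈ 87.429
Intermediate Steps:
S = 68/7 (S = -6 + (2*55)/7 = -6 + (⅐)*110 = -6 + 110/7 = 68/7 ≈ 9.7143)
E(w) = 9 (E(w) = 3² = 9)
S*E(l(-5, I(-1, -2))) = (68/7)*9 = 612/7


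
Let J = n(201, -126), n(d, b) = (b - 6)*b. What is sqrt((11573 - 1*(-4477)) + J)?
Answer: sqrt(32682) ≈ 180.78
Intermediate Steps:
n(d, b) = b*(-6 + b) (n(d, b) = (-6 + b)*b = b*(-6 + b))
J = 16632 (J = -126*(-6 - 126) = -126*(-132) = 16632)
sqrt((11573 - 1*(-4477)) + J) = sqrt((11573 - 1*(-4477)) + 16632) = sqrt((11573 + 4477) + 16632) = sqrt(16050 + 16632) = sqrt(32682)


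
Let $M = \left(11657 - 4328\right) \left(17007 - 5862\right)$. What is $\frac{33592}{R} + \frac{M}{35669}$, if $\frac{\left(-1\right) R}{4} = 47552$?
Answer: $\frac{1941914443949}{848066144} \approx 2289.8$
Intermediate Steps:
$M = 81681705$ ($M = 7329 \left(17007 - 5862\right) = 7329 \cdot 11145 = 81681705$)
$R = -190208$ ($R = \left(-4\right) 47552 = -190208$)
$\frac{33592}{R} + \frac{M}{35669} = \frac{33592}{-190208} + \frac{81681705}{35669} = 33592 \left(- \frac{1}{190208}\right) + 81681705 \cdot \frac{1}{35669} = - \frac{4199}{23776} + \frac{81681705}{35669} = \frac{1941914443949}{848066144}$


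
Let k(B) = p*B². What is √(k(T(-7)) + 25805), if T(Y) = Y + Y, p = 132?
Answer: √51677 ≈ 227.33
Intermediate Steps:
T(Y) = 2*Y
k(B) = 132*B²
√(k(T(-7)) + 25805) = √(132*(2*(-7))² + 25805) = √(132*(-14)² + 25805) = √(132*196 + 25805) = √(25872 + 25805) = √51677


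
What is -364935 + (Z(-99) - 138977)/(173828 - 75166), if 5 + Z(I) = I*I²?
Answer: -36006326251/98662 ≈ -3.6495e+5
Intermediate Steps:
Z(I) = -5 + I³ (Z(I) = -5 + I*I² = -5 + I³)
-364935 + (Z(-99) - 138977)/(173828 - 75166) = -364935 + ((-5 + (-99)³) - 138977)/(173828 - 75166) = -364935 + ((-5 - 970299) - 138977)/98662 = -364935 + (-970304 - 138977)*(1/98662) = -364935 - 1109281*1/98662 = -364935 - 1109281/98662 = -36006326251/98662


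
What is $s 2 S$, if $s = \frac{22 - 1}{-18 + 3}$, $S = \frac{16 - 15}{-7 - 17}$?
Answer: $\frac{7}{60} \approx 0.11667$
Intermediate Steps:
$S = - \frac{1}{24}$ ($S = 1 \frac{1}{-24} = 1 \left(- \frac{1}{24}\right) = - \frac{1}{24} \approx -0.041667$)
$s = - \frac{7}{5}$ ($s = \frac{22 + \left(-3 + 2\right)}{-15} = \left(22 - 1\right) \left(- \frac{1}{15}\right) = 21 \left(- \frac{1}{15}\right) = - \frac{7}{5} \approx -1.4$)
$s 2 S = \left(- \frac{7}{5}\right) 2 \left(- \frac{1}{24}\right) = \left(- \frac{14}{5}\right) \left(- \frac{1}{24}\right) = \frac{7}{60}$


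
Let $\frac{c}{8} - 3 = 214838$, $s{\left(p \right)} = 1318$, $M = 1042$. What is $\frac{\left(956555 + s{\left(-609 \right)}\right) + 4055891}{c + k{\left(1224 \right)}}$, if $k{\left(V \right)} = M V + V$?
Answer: $\frac{1253441}{748840} \approx 1.6738$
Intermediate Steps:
$c = 1718728$ ($c = 24 + 8 \cdot 214838 = 24 + 1718704 = 1718728$)
$k{\left(V \right)} = 1043 V$ ($k{\left(V \right)} = 1042 V + V = 1043 V$)
$\frac{\left(956555 + s{\left(-609 \right)}\right) + 4055891}{c + k{\left(1224 \right)}} = \frac{\left(956555 + 1318\right) + 4055891}{1718728 + 1043 \cdot 1224} = \frac{957873 + 4055891}{1718728 + 1276632} = \frac{5013764}{2995360} = 5013764 \cdot \frac{1}{2995360} = \frac{1253441}{748840}$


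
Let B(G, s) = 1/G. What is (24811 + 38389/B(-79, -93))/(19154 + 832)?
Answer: -501320/3331 ≈ -150.50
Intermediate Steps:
(24811 + 38389/B(-79, -93))/(19154 + 832) = (24811 + 38389/(1/(-79)))/(19154 + 832) = (24811 + 38389/(-1/79))/19986 = (24811 + 38389*(-79))*(1/19986) = (24811 - 3032731)*(1/19986) = -3007920*1/19986 = -501320/3331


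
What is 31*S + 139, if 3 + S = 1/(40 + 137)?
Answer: 8173/177 ≈ 46.175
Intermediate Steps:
S = -530/177 (S = -3 + 1/(40 + 137) = -3 + 1/177 = -530/177 ≈ -2.9944)
31*S + 139 = 31*(-530/177) + 139 = -16430/177 + 139 = 8173/177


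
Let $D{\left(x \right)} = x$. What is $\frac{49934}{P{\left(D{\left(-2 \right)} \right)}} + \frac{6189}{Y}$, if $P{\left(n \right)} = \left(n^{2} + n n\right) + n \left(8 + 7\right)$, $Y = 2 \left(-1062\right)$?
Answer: $- \frac{17699329}{7788} \approx -2272.6$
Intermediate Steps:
$Y = -2124$
$P{\left(n \right)} = 2 n^{2} + 15 n$ ($P{\left(n \right)} = \left(n^{2} + n^{2}\right) + n 15 = 2 n^{2} + 15 n$)
$\frac{49934}{P{\left(D{\left(-2 \right)} \right)}} + \frac{6189}{Y} = \frac{49934}{\left(-2\right) \left(15 + 2 \left(-2\right)\right)} + \frac{6189}{-2124} = \frac{49934}{\left(-2\right) \left(15 - 4\right)} + 6189 \left(- \frac{1}{2124}\right) = \frac{49934}{\left(-2\right) 11} - \frac{2063}{708} = \frac{49934}{-22} - \frac{2063}{708} = 49934 \left(- \frac{1}{22}\right) - \frac{2063}{708} = - \frac{24967}{11} - \frac{2063}{708} = - \frac{17699329}{7788}$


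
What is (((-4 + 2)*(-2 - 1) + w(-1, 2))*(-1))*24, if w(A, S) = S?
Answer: -192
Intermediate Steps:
(((-4 + 2)*(-2 - 1) + w(-1, 2))*(-1))*24 = (((-4 + 2)*(-2 - 1) + 2)*(-1))*24 = ((-2*(-3) + 2)*(-1))*24 = ((6 + 2)*(-1))*24 = (8*(-1))*24 = -8*24 = -192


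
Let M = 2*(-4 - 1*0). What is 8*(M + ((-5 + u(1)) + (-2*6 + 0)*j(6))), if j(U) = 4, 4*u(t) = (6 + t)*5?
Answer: -418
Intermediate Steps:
u(t) = 15/2 + 5*t/4 (u(t) = ((6 + t)*5)/4 = (30 + 5*t)/4 = 15/2 + 5*t/4)
M = -8 (M = 2*(-4 + 0) = 2*(-4) = -8)
8*(M + ((-5 + u(1)) + (-2*6 + 0)*j(6))) = 8*(-8 + ((-5 + (15/2 + (5/4)*1)) + (-2*6 + 0)*4)) = 8*(-8 + ((-5 + (15/2 + 5/4)) + (-12 + 0)*4)) = 8*(-8 + ((-5 + 35/4) - 12*4)) = 8*(-8 + (15/4 - 48)) = 8*(-8 - 177/4) = 8*(-209/4) = -418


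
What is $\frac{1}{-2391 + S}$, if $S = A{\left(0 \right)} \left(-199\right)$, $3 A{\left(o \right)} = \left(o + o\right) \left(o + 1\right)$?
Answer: $- \frac{1}{2391} \approx -0.00041824$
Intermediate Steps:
$A{\left(o \right)} = \frac{2 o \left(1 + o\right)}{3}$ ($A{\left(o \right)} = \frac{\left(o + o\right) \left(o + 1\right)}{3} = \frac{2 o \left(1 + o\right)}{3}$)
$S = 0$ ($S = \frac{2}{3} \cdot 0 \left(1 + 0\right) \left(-199\right) = \frac{2}{3} \cdot 0 \cdot 1 \left(-199\right) = 0 \left(-199\right) = 0$)
$\frac{1}{-2391 + S} = \frac{1}{-2391 + 0} = \frac{1}{-2391} = - \frac{1}{2391}$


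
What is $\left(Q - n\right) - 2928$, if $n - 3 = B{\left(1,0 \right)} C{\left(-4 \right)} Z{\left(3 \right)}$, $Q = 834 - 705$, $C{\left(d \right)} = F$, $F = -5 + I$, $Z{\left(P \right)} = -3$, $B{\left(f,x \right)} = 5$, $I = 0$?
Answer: $-2877$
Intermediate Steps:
$F = -5$ ($F = -5 + 0 = -5$)
$C{\left(d \right)} = -5$
$Q = 129$ ($Q = 834 - 705 = 129$)
$n = 78$ ($n = 3 + 5 \left(-5\right) \left(-3\right) = 3 - -75 = 3 + 75 = 78$)
$\left(Q - n\right) - 2928 = \left(129 - 78\right) - 2928 = 51 - 2928 = -2877$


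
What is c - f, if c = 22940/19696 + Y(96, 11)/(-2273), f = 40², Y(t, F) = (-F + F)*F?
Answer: -7872665/4924 ≈ -1598.8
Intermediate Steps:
Y(t, F) = 0 (Y(t, F) = 0*F = 0)
f = 1600
c = 5735/4924 (c = 22940/19696 + 0/(-2273) = 22940*(1/19696) + 0*(-1/2273) = 5735/4924 + 0 = 5735/4924 ≈ 1.1647)
c - f = 5735/4924 - 1*1600 = 5735/4924 - 1600 = -7872665/4924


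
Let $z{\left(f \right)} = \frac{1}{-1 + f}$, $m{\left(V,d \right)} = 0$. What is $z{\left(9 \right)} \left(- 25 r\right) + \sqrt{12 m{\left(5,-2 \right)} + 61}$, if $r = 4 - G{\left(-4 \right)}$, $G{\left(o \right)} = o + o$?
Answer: $- \frac{75}{2} + \sqrt{61} \approx -29.69$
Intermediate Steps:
$G{\left(o \right)} = 2 o$
$r = 12$ ($r = 4 - 2 \left(-4\right) = 4 - -8 = 4 + 8 = 12$)
$z{\left(9 \right)} \left(- 25 r\right) + \sqrt{12 m{\left(5,-2 \right)} + 61} = \frac{\left(-25\right) 12}{-1 + 9} + \sqrt{12 \cdot 0 + 61} = \frac{1}{8} \left(-300\right) + \sqrt{0 + 61} = \frac{1}{8} \left(-300\right) + \sqrt{61} = - \frac{75}{2} + \sqrt{61}$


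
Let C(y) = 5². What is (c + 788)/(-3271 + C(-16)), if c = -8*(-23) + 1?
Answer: -973/3246 ≈ -0.29975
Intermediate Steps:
C(y) = 25
c = 185 (c = 184 + 1 = 185)
(c + 788)/(-3271 + C(-16)) = (185 + 788)/(-3271 + 25) = 973/(-3246) = 973*(-1/3246) = -973/3246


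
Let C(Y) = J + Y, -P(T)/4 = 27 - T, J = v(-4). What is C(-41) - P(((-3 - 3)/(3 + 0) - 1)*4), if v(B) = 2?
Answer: 117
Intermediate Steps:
J = 2
P(T) = -108 + 4*T (P(T) = -4*(27 - T) = -108 + 4*T)
C(Y) = 2 + Y
C(-41) - P(((-3 - 3)/(3 + 0) - 1)*4) = (2 - 41) - (-108 + 4*(((-3 - 3)/(3 + 0) - 1)*4)) = -39 - (-108 + 4*((-6/3 - 1)*4)) = -39 - (-108 + 4*((-6*1/3 - 1)*4)) = -39 - (-108 + 4*((-2 - 1)*4)) = -39 - (-108 + 4*(-3*4)) = -39 - (-108 + 4*(-12)) = -39 - (-108 - 48) = -39 - 1*(-156) = -39 + 156 = 117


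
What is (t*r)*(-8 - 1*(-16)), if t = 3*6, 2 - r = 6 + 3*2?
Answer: -1440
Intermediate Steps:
r = -10 (r = 2 - (6 + 3*2) = 2 - (6 + 6) = 2 - 1*12 = 2 - 12 = -10)
t = 18
(t*r)*(-8 - 1*(-16)) = (18*(-10))*(-8 - 1*(-16)) = -180*(-8 + 16) = -180*8 = -1440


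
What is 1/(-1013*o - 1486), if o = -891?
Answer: 1/901097 ≈ 1.1098e-6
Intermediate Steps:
1/(-1013*o - 1486) = 1/(-1013*(-891) - 1486) = 1/(902583 - 1486) = 1/901097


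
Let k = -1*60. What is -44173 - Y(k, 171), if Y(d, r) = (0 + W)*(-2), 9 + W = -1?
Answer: -44193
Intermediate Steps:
k = -60
W = -10 (W = -9 - 1 = -10)
Y(d, r) = 20 (Y(d, r) = (0 - 10)*(-2) = -10*(-2) = 20)
-44173 - Y(k, 171) = -44173 - 1*20 = -44173 - 20 = -44193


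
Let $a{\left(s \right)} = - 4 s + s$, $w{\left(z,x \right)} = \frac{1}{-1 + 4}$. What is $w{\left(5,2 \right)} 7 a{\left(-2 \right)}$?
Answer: $14$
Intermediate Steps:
$w{\left(z,x \right)} = \frac{1}{3}$
$a{\left(s \right)} = - 3 s$
$w{\left(5,2 \right)} 7 a{\left(-2 \right)} = \frac{1}{3} \cdot 7 \left(\left(-3\right) \left(-2\right)\right) = \frac{7}{3} \cdot 6 = 14$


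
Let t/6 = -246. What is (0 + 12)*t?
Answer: -17712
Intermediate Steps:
t = -1476 (t = 6*(-246) = -1476)
(0 + 12)*t = (0 + 12)*(-1476) = 12*(-1476) = -17712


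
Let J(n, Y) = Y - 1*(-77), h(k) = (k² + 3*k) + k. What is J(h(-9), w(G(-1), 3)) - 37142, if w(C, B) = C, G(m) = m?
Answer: -37066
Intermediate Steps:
h(k) = k² + 4*k
J(n, Y) = 77 + Y (J(n, Y) = Y + 77 = 77 + Y)
J(h(-9), w(G(-1), 3)) - 37142 = (77 - 1) - 37142 = 76 - 37142 = -37066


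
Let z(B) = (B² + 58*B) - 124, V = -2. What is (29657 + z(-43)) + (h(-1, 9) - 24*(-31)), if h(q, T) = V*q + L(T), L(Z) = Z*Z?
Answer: 29715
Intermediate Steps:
L(Z) = Z²
z(B) = -124 + B² + 58*B
h(q, T) = T² - 2*q (h(q, T) = -2*q + T² = T² - 2*q)
(29657 + z(-43)) + (h(-1, 9) - 24*(-31)) = (29657 + (-124 + (-43)² + 58*(-43))) + ((9² - 2*(-1)) - 24*(-31)) = (29657 + (-124 + 1849 - 2494)) + ((81 + 2) + 744) = (29657 - 769) + (83 + 744) = 28888 + 827 = 29715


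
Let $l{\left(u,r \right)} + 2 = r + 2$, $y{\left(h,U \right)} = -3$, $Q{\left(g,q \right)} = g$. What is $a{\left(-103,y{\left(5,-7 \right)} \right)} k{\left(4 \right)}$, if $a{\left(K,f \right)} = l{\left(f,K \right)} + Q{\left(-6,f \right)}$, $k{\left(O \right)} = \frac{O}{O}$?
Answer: $-109$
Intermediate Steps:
$l{\left(u,r \right)} = r$ ($l{\left(u,r \right)} = -2 + \left(r + 2\right) = -2 + \left(2 + r\right) = r$)
$k{\left(O \right)} = 1$
$a{\left(K,f \right)} = -6 + K$ ($a{\left(K,f \right)} = K - 6 = -6 + K$)
$a{\left(-103,y{\left(5,-7 \right)} \right)} k{\left(4 \right)} = \left(-6 - 103\right) 1 = \left(-109\right) 1 = -109$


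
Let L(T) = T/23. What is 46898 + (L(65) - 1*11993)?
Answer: 802880/23 ≈ 34908.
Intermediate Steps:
L(T) = T/23 (L(T) = T*(1/23) = T/23)
46898 + (L(65) - 1*11993) = 46898 + ((1/23)*65 - 1*11993) = 46898 + (65/23 - 11993) = 46898 - 275774/23 = 802880/23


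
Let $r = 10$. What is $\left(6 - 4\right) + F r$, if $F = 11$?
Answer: $112$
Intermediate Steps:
$\left(6 - 4\right) + F r = \left(6 - 4\right) + 11 \cdot 10 = \left(6 - 4\right) + 110 = 2 + 110 = 112$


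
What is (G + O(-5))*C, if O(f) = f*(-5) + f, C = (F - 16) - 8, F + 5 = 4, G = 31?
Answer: -1275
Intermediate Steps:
F = -1 (F = -5 + 4 = -1)
C = -25 (C = (-1 - 16) - 8 = -17 - 8 = -25)
O(f) = -4*f (O(f) = -5*f + f = -4*f)
(G + O(-5))*C = (31 - 4*(-5))*(-25) = (31 + 20)*(-25) = 51*(-25) = -1275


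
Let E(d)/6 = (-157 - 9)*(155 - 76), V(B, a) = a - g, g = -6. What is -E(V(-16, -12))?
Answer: 78684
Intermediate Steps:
V(B, a) = 6 + a (V(B, a) = a - 1*(-6) = a + 6 = 6 + a)
E(d) = -78684 (E(d) = 6*((-157 - 9)*(155 - 76)) = 6*(-166*79) = 6*(-13114) = -78684)
-E(V(-16, -12)) = -1*(-78684) = 78684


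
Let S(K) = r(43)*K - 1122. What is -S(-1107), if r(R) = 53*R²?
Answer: 108483801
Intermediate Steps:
S(K) = -1122 + 97997*K (S(K) = (53*43²)*K - 1122 = (53*1849)*K - 1122 = 97997*K - 1122 = -1122 + 97997*K)
-S(-1107) = -(-1122 + 97997*(-1107)) = -(-1122 - 108482679) = -1*(-108483801) = 108483801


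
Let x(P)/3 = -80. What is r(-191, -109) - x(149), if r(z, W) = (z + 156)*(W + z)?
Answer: 10740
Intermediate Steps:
x(P) = -240 (x(P) = 3*(-80) = -240)
r(z, W) = (156 + z)*(W + z)
r(-191, -109) - x(149) = ((-191)² + 156*(-109) + 156*(-191) - 109*(-191)) - 1*(-240) = (36481 - 17004 - 29796 + 20819) + 240 = 10500 + 240 = 10740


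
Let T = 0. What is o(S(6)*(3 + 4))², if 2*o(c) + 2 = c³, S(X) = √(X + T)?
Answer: 6353047 - 2058*√6 ≈ 6.3480e+6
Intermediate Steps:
S(X) = √X (S(X) = √(X + 0) = √X)
o(c) = -1 + c³/2
o(S(6)*(3 + 4))² = (-1 + (√6*(3 + 4))³/2)² = (-1 + (√6*7)³/2)² = (-1 + (7*√6)³/2)² = (-1 + (2058*√6)/2)² = (-1 + 1029*√6)²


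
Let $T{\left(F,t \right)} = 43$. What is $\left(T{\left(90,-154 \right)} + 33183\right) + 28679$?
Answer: $61905$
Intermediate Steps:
$\left(T{\left(90,-154 \right)} + 33183\right) + 28679 = \left(43 + 33183\right) + 28679 = 33226 + 28679 = 61905$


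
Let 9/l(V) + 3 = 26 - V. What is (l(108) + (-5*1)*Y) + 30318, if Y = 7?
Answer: 2574046/85 ≈ 30283.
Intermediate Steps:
l(V) = 9/(23 - V) (l(V) = 9/(-3 + (26 - V)) = 9/(23 - V))
(l(108) + (-5*1)*Y) + 30318 = (-9/(-23 + 108) - 5*1*7) + 30318 = (-9/85 - 5*7) + 30318 = (-9*1/85 - 35) + 30318 = (-9/85 - 35) + 30318 = -2984/85 + 30318 = 2574046/85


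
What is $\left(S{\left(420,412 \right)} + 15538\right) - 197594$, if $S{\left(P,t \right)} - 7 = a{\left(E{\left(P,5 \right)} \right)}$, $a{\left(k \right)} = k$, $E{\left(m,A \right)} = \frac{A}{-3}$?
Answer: $- \frac{546152}{3} \approx -1.8205 \cdot 10^{5}$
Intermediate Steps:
$E{\left(m,A \right)} = - \frac{A}{3}$ ($E{\left(m,A \right)} = A \left(- \frac{1}{3}\right) = - \frac{A}{3}$)
$S{\left(P,t \right)} = \frac{16}{3}$ ($S{\left(P,t \right)} = 7 - \frac{5}{3} = \frac{16}{3}$)
$\left(S{\left(420,412 \right)} + 15538\right) - 197594 = \left(\frac{16}{3} + 15538\right) - 197594 = \frac{46630}{3} - 197594 = - \frac{546152}{3}$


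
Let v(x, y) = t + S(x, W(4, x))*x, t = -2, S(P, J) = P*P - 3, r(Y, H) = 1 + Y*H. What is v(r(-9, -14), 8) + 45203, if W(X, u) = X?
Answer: 2093203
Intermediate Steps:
r(Y, H) = 1 + H*Y
S(P, J) = -3 + P² (S(P, J) = P² - 3 = -3 + P²)
v(x, y) = -2 + x*(-3 + x²) (v(x, y) = -2 + (-3 + x²)*x = -2 + x*(-3 + x²))
v(r(-9, -14), 8) + 45203 = (-2 + (1 - 14*(-9))*(-3 + (1 - 14*(-9))²)) + 45203 = (-2 + (1 + 126)*(-3 + (1 + 126)²)) + 45203 = (-2 + 127*(-3 + 127²)) + 45203 = (-2 + 127*(-3 + 16129)) + 45203 = (-2 + 127*16126) + 45203 = (-2 + 2048002) + 45203 = 2048000 + 45203 = 2093203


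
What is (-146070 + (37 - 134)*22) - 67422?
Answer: -215626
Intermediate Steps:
(-146070 + (37 - 134)*22) - 67422 = (-146070 - 97*22) - 67422 = (-146070 - 2134) - 67422 = -148204 - 67422 = -215626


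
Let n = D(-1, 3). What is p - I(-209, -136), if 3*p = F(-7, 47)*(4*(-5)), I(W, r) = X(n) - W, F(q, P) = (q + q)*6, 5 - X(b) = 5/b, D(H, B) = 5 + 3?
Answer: 2773/8 ≈ 346.63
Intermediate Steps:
D(H, B) = 8
n = 8
X(b) = 5 - 5/b
F(q, P) = 12*q (F(q, P) = (2*q)*6 = 12*q)
I(W, r) = 35/8 - W (I(W, r) = (5 - 5/8) - W = 35/8 - W)
p = 560 (p = ((12*(-7))*(4*(-5)))/3 = (-84*(-20))/3 = (⅓)*1680 = 560)
p - I(-209, -136) = 560 - (35/8 - 1*(-209)) = 560 - (35/8 + 209) = 560 - 1*1707/8 = 560 - 1707/8 = 2773/8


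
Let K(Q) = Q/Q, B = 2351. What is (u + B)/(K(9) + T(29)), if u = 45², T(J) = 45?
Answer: 2188/23 ≈ 95.130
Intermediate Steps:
K(Q) = 1
u = 2025
(u + B)/(K(9) + T(29)) = (2025 + 2351)/(1 + 45) = 4376/46 = 4376*(1/46) = 2188/23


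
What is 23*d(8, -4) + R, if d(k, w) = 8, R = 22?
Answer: 206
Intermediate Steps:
23*d(8, -4) + R = 23*8 + 22 = 184 + 22 = 206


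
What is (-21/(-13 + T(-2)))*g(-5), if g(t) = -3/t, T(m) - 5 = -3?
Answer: 63/55 ≈ 1.1455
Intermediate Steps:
T(m) = 2 (T(m) = 5 - 3 = 2)
(-21/(-13 + T(-2)))*g(-5) = (-21/(-13 + 2))*(-3/(-5)) = (-21/(-11))*(-3*(-⅕)) = -21*(-1/11)*(⅗) = (21/11)*(⅗) = 63/55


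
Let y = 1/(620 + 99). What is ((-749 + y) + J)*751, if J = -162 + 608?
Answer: -163609856/719 ≈ -2.2755e+5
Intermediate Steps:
y = 1/719 ≈ 0.0013908
J = 446
((-749 + y) + J)*751 = ((-749 + 1/719) + 446)*751 = (-538530/719 + 446)*751 = -217856/719*751 = -163609856/719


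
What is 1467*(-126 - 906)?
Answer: -1513944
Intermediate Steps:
1467*(-126 - 906) = 1467*(-1032) = -1513944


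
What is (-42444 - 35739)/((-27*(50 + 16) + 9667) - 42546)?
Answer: 78183/34661 ≈ 2.2556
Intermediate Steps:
(-42444 - 35739)/((-27*(50 + 16) + 9667) - 42546) = -78183/((-27*66 + 9667) - 42546) = -78183/((-1782 + 9667) - 42546) = -78183/(7885 - 42546) = -78183/(-34661) = -78183*(-1/34661) = 78183/34661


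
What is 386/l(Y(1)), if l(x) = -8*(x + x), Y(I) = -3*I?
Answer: 193/24 ≈ 8.0417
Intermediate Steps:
l(x) = -16*x
386/l(Y(1)) = 386/((-(-48))) = 386/((-16*(-3))) = 386/48 = 386*(1/48) = 193/24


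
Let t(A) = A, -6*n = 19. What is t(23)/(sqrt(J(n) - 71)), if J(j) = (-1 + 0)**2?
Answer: -23*I*sqrt(70)/70 ≈ -2.749*I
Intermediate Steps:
n = -19/6 (n = -1/6*19 = -19/6 ≈ -3.1667)
J(j) = 1 (J(j) = (-1)**2 = 1)
t(23)/(sqrt(J(n) - 71)) = 23/(sqrt(1 - 71)) = 23/(sqrt(-70)) = 23/((I*sqrt(70))) = 23*(-I*sqrt(70)/70) = -23*I*sqrt(70)/70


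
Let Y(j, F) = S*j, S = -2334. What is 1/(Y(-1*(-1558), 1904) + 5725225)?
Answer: 1/2088853 ≈ 4.7873e-7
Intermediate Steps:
Y(j, F) = -2334*j
1/(Y(-1*(-1558), 1904) + 5725225) = 1/(-(-2334)*(-1558) + 5725225) = 1/(-2334*1558 + 5725225) = 1/(-3636372 + 5725225) = 1/2088853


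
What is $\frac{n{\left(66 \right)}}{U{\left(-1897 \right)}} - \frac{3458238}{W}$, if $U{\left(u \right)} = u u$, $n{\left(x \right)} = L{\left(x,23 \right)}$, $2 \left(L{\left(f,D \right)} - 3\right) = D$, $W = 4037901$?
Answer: $- \frac{1185217889655}{1383888274258} \approx -0.85644$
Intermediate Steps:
$L{\left(f,D \right)} = 3 + \frac{D}{2}$
$n{\left(x \right)} = \frac{29}{2}$ ($n{\left(x \right)} = 3 + \frac{1}{2} \cdot 23 = 3 + \frac{23}{2} = \frac{29}{2}$)
$U{\left(u \right)} = u^{2}$
$\frac{n{\left(66 \right)}}{U{\left(-1897 \right)}} - \frac{3458238}{W} = \frac{29}{2 \left(-1897\right)^{2}} - \frac{3458238}{4037901} = \frac{29}{2 \cdot 3598609} - \frac{164678}{192281} = \frac{29}{2} \cdot \frac{1}{3598609} - \frac{164678}{192281} = \frac{29}{7197218} - \frac{164678}{192281} = - \frac{1185217889655}{1383888274258}$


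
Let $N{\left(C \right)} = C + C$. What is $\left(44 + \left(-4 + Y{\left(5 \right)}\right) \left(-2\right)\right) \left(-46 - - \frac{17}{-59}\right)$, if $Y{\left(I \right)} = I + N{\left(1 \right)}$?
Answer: $- \frac{103778}{59} \approx -1758.9$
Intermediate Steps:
$N{\left(C \right)} = 2 C$
$Y{\left(I \right)} = 2 + I$ ($Y{\left(I \right)} = I + 2 \cdot 1 = I + 2 = 2 + I$)
$\left(44 + \left(-4 + Y{\left(5 \right)}\right) \left(-2\right)\right) \left(-46 - - \frac{17}{-59}\right) = \left(44 + \left(-4 + \left(2 + 5\right)\right) \left(-2\right)\right) \left(-46 - - \frac{17}{-59}\right) = \left(44 + \left(-4 + 7\right) \left(-2\right)\right) \left(-46 - \left(-17\right) \left(- \frac{1}{59}\right)\right) = \left(44 + 3 \left(-2\right)\right) \left(-46 - \frac{17}{59}\right) = \left(44 - 6\right) \left(-46 - \frac{17}{59}\right) = 38 \left(- \frac{2731}{59}\right) = - \frac{103778}{59}$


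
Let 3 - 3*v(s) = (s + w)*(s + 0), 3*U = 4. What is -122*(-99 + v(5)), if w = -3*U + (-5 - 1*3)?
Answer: 31598/3 ≈ 10533.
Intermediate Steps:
U = 4/3 (U = (⅓)*4 = 4/3 ≈ 1.3333)
w = -12 (w = -3*4/3 + (-5 - 1*3) = -4 + (-5 - 3) = -4 - 8 = -12)
v(s) = 1 - s*(-12 + s)/3 (v(s) = 1 - (s - 12)*(s + 0)/3 = 1 - (-12 + s)*s/3 = 1 - s*(-12 + s)/3)
-122*(-99 + v(5)) = -122*(-99 + (1 + 4*5 - ⅓*5²)) = -122*(-99 + (1 + 20 - ⅓*25)) = -122*(-99 + (1 + 20 - 25/3)) = -122*(-99 + 38/3) = -122*(-259/3) = 31598/3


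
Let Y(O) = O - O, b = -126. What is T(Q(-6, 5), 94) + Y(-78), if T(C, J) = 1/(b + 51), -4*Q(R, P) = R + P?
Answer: -1/75 ≈ -0.013333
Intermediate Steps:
Q(R, P) = -P/4 - R/4 (Q(R, P) = -(R + P)/4 = -(P + R)/4 = -P/4 - R/4)
Y(O) = 0
T(C, J) = -1/75 (T(C, J) = 1/(-126 + 51) = 1/(-75) = -1/75)
T(Q(-6, 5), 94) + Y(-78) = -1/75 + 0 = -1/75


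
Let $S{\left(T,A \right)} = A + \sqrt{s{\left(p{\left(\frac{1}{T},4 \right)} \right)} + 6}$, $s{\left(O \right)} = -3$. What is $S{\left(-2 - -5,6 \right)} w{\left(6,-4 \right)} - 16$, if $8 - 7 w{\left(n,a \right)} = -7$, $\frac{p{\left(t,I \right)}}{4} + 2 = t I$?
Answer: $- \frac{22}{7} + \frac{15 \sqrt{3}}{7} \approx 0.56868$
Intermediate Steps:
$p{\left(t,I \right)} = -8 + 4 I t$ ($p{\left(t,I \right)} = -8 + 4 t I = -8 + 4 I t$)
$w{\left(n,a \right)} = \frac{15}{7}$ ($w{\left(n,a \right)} = \frac{8}{7} - -1 = \frac{8}{7} + 1 = \frac{15}{7}$)
$S{\left(T,A \right)} = A + \sqrt{3}$ ($S{\left(T,A \right)} = A + \sqrt{-3 + 6} = A + \sqrt{3}$)
$S{\left(-2 - -5,6 \right)} w{\left(6,-4 \right)} - 16 = \left(6 + \sqrt{3}\right) \frac{15}{7} - 16 = \left(\frac{90}{7} + \frac{15 \sqrt{3}}{7}\right) - 16 = - \frac{22}{7} + \frac{15 \sqrt{3}}{7}$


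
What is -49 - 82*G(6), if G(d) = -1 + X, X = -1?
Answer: 115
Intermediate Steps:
G(d) = -2 (G(d) = -1 - 1 = -2)
-49 - 82*G(6) = -49 - 82*(-2) = -49 + 164 = 115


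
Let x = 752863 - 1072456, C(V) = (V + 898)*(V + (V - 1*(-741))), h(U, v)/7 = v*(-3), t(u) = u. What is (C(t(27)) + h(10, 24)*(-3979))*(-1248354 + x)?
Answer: -4297415026077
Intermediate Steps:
h(U, v) = -21*v (h(U, v) = 7*(v*(-3)) = 7*(-3*v) = -21*v)
C(V) = (741 + 2*V)*(898 + V) (C(V) = (898 + V)*(V + (V + 741)) = (898 + V)*(V + (741 + V)) = (898 + V)*(741 + 2*V) = (741 + 2*V)*(898 + V))
x = -319593
(C(t(27)) + h(10, 24)*(-3979))*(-1248354 + x) = ((665418 + 2*27² + 2537*27) - 21*24*(-3979))*(-1248354 - 319593) = ((665418 + 2*729 + 68499) - 504*(-3979))*(-1567947) = ((665418 + 1458 + 68499) + 2005416)*(-1567947) = (735375 + 2005416)*(-1567947) = 2740791*(-1567947) = -4297415026077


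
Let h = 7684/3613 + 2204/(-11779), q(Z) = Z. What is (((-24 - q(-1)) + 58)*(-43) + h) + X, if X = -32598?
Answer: -1451256796497/42557527 ≈ -34101.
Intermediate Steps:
h = 82546784/42557527 (h = 7684*(1/3613) + 2204*(-1/11779) = 7684/3613 - 2204/11779 = 82546784/42557527 ≈ 1.9397)
(((-24 - q(-1)) + 58)*(-43) + h) + X = (((-24 - 1*(-1)) + 58)*(-43) + 82546784/42557527) - 32598 = (((-24 + 1) + 58)*(-43) + 82546784/42557527) - 32598 = ((-23 + 58)*(-43) + 82546784/42557527) - 32598 = (35*(-43) + 82546784/42557527) - 32598 = (-1505 + 82546784/42557527) - 32598 = -63966531351/42557527 - 32598 = -1451256796497/42557527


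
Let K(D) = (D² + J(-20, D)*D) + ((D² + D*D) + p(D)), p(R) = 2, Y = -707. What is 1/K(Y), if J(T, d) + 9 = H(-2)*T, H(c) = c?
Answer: 1/1477632 ≈ 6.7676e-7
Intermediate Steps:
J(T, d) = -9 - 2*T
K(D) = 2 + 3*D² + 31*D (K(D) = (D² + (-9 - 2*(-20))*D) + ((D² + D*D) + 2) = (D² + (-9 + 40)*D) + ((D² + D²) + 2) = (D² + 31*D) + (2*D² + 2) = (D² + 31*D) + (2 + 2*D²) = 2 + 3*D² + 31*D)
1/K(Y) = 1/(2 + 3*(-707)² + 31*(-707)) = 1/(2 + 3*499849 - 21917) = 1/(2 + 1499547 - 21917) = 1/1477632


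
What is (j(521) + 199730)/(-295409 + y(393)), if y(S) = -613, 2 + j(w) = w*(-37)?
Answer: -180451/296022 ≈ -0.60959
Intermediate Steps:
j(w) = -2 - 37*w (j(w) = -2 + w*(-37) = -2 - 37*w)
(j(521) + 199730)/(-295409 + y(393)) = ((-2 - 37*521) + 199730)/(-295409 - 613) = ((-2 - 19277) + 199730)/(-296022) = (-19279 + 199730)*(-1/296022) = 180451*(-1/296022) = -180451/296022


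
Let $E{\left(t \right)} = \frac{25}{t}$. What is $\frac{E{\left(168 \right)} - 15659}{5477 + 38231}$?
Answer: $- \frac{2630687}{7342944} \approx -0.35826$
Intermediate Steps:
$\frac{E{\left(168 \right)} - 15659}{5477 + 38231} = \frac{\frac{25}{168} - 15659}{5477 + 38231} = \frac{25 \cdot \frac{1}{168} - 15659}{43708} = \left(\frac{25}{168} - 15659\right) \frac{1}{43708} = \left(- \frac{2630687}{168}\right) \frac{1}{43708} = - \frac{2630687}{7342944}$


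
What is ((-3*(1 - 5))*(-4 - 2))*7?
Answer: -504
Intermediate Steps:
((-3*(1 - 5))*(-4 - 2))*7 = (-3*(-4)*(-6))*7 = (12*(-6))*7 = -72*7 = -504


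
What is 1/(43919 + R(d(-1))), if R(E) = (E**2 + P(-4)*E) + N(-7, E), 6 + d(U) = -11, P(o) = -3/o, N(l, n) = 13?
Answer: 4/176833 ≈ 2.2620e-5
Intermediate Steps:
d(U) = -17 (d(U) = -6 - 11 = -17)
R(E) = 13 + E**2 + 3*E/4 (R(E) = (E**2 + (-3/(-4))*E) + 13 = (E**2 + (-3*(-1/4))*E) + 13 = (E**2 + 3*E/4) + 13 = 13 + E**2 + 3*E/4)
1/(43919 + R(d(-1))) = 1/(43919 + (13 + (-17)**2 + (3/4)*(-17))) = 1/(43919 + (13 + 289 - 51/4)) = 1/(43919 + 1157/4) = 1/(176833/4) = 4/176833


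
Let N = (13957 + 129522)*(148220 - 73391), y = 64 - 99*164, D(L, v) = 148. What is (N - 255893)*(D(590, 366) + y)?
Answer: -172035814388752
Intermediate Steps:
y = -16172 (y = 64 - 16236 = -16172)
N = 10736390091 (N = 143479*74829 = 10736390091)
(N - 255893)*(D(590, 366) + y) = (10736390091 - 255893)*(148 - 16172) = 10736134198*(-16024) = -172035814388752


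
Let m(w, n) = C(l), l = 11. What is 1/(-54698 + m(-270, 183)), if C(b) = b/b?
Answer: -1/54697 ≈ -1.8283e-5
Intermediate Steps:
C(b) = 1
m(w, n) = 1
1/(-54698 + m(-270, 183)) = 1/(-54698 + 1) = 1/(-54697) = -1/54697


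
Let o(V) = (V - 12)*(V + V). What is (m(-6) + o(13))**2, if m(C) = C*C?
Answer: 3844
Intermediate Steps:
m(C) = C**2
o(V) = 2*V*(-12 + V) (o(V) = (-12 + V)*(2*V) = 2*V*(-12 + V))
(m(-6) + o(13))**2 = ((-6)**2 + 2*13*(-12 + 13))**2 = (36 + 2*13*1)**2 = (36 + 26)**2 = 62**2 = 3844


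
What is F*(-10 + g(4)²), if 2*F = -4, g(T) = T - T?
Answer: 20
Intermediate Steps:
g(T) = 0
F = -2 (F = (½)*(-4) = -2)
F*(-10 + g(4)²) = -2*(-10 + 0²) = -2*(-10 + 0) = -2*(-10) = 20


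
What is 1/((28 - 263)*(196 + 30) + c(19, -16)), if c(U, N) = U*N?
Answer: -1/53414 ≈ -1.8722e-5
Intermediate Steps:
c(U, N) = N*U
1/((28 - 263)*(196 + 30) + c(19, -16)) = 1/((28 - 263)*(196 + 30) - 16*19) = 1/(-235*226 - 304) = 1/(-53110 - 304) = 1/(-53414) = -1/53414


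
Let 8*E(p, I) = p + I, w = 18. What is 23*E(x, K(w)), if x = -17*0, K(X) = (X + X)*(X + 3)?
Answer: 4347/2 ≈ 2173.5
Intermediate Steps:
K(X) = 2*X*(3 + X) (K(X) = (2*X)*(3 + X) = 2*X*(3 + X))
x = 0
E(p, I) = I/8 + p/8 (E(p, I) = (p + I)/8 = (I + p)/8 = I/8 + p/8)
23*E(x, K(w)) = 23*((2*18*(3 + 18))/8 + (1/8)*0) = 23*((2*18*21)/8 + 0) = 23*((1/8)*756 + 0) = 23*(189/2 + 0) = 23*(189/2) = 4347/2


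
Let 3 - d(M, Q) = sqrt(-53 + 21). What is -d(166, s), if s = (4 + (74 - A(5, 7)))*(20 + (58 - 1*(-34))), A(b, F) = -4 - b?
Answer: -3 + 4*I*sqrt(2) ≈ -3.0 + 5.6569*I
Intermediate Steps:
s = 9744 (s = (4 + (74 - (-4 - 1*5)))*(20 + (58 - 1*(-34))) = (4 + (74 - (-4 - 5)))*(20 + (58 + 34)) = (4 + (74 - 1*(-9)))*(20 + 92) = (4 + (74 + 9))*112 = (4 + 83)*112 = 87*112 = 9744)
d(M, Q) = 3 - 4*I*sqrt(2) (d(M, Q) = 3 - sqrt(-53 + 21) = 3 - sqrt(-32) = 3 - 4*I*sqrt(2))
-d(166, s) = -(3 - 4*I*sqrt(2)) = -3 + 4*I*sqrt(2)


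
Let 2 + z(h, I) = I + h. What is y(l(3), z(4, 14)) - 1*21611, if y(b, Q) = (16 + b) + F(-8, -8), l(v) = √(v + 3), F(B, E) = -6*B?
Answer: -21547 + √6 ≈ -21545.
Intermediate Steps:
z(h, I) = -2 + I + h (z(h, I) = -2 + (I + h) = -2 + I + h)
l(v) = √(3 + v)
y(b, Q) = 64 + b (y(b, Q) = (16 + b) - 6*(-8) = (16 + b) + 48 = 64 + b)
y(l(3), z(4, 14)) - 1*21611 = (64 + √(3 + 3)) - 1*21611 = (64 + √6) - 21611 = -21547 + √6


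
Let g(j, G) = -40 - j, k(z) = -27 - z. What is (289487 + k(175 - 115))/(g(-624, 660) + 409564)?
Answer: 72350/102537 ≈ 0.70560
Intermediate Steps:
(289487 + k(175 - 115))/(g(-624, 660) + 409564) = (289487 + (-27 - (175 - 115)))/((-40 - 1*(-624)) + 409564) = (289487 + (-27 - 1*60))/((-40 + 624) + 409564) = (289487 + (-27 - 60))/(584 + 409564) = (289487 - 87)/410148 = 289400*(1/410148) = 72350/102537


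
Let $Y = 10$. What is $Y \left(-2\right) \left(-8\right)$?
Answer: $160$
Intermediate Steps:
$Y \left(-2\right) \left(-8\right) = 10 \left(-2\right) \left(-8\right) = \left(-20\right) \left(-8\right) = 160$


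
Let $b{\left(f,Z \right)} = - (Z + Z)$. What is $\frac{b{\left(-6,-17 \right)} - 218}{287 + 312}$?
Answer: $- \frac{184}{599} \approx -0.30718$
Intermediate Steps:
$b{\left(f,Z \right)} = - 2 Z$
$\frac{b{\left(-6,-17 \right)} - 218}{287 + 312} = \frac{\left(-2\right) \left(-17\right) - 218}{287 + 312} = \frac{34 - 218}{599} = \left(-184\right) \frac{1}{599} = - \frac{184}{599}$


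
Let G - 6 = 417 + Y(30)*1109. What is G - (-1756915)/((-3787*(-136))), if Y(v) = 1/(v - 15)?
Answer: 3865402253/7725480 ≈ 500.34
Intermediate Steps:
Y(v) = 1/(-15 + v)
G = 7454/15 (G = 6 + (417 + 1109/(-15 + 30)) = 6 + (417 + 1109/15) = 6 + 7364/15 = 7454/15 ≈ 496.93)
G - (-1756915)/((-3787*(-136))) = 7454/15 - (-1756915)/((-3787*(-136))) = 7454/15 - (-1756915)/515032 = 7454/15 - 1*(-1756915/515032) = 7454/15 + 1756915/515032 = 3865402253/7725480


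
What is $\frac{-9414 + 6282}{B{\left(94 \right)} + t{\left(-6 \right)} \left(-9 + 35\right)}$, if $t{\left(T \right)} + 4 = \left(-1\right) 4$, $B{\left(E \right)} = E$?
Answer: $\frac{522}{19} \approx 27.474$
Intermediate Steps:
$t{\left(T \right)} = -8$ ($t{\left(T \right)} = -4 - 4 = -8$)
$\frac{-9414 + 6282}{B{\left(94 \right)} + t{\left(-6 \right)} \left(-9 + 35\right)} = \frac{-9414 + 6282}{94 - 8 \left(-9 + 35\right)} = - \frac{3132}{94 - 208} = - \frac{3132}{-114} = \left(-3132\right) \left(- \frac{1}{114}\right) = \frac{522}{19}$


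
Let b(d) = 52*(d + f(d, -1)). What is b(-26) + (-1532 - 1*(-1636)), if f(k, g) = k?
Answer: -2600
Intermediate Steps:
b(d) = 104*d (b(d) = 52*(d + d) = 52*(2*d) = 104*d)
b(-26) + (-1532 - 1*(-1636)) = 104*(-26) + (-1532 - 1*(-1636)) = -2704 + (-1532 + 1636) = -2704 + 104 = -2600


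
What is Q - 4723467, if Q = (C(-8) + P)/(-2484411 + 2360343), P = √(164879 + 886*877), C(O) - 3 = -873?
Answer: -97671850481/20678 - √941901/124068 ≈ -4.7235e+6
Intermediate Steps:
C(O) = -870 (C(O) = 3 - 873 = -870)
P = √941901 (P = √(164879 + 777022) = √941901 ≈ 970.52)
Q = 145/20678 - √941901/124068 (Q = (-870 + √941901)/(-2484411 + 2360343) = (-870 + √941901)/(-124068) = (-870 + √941901)*(-1/124068) = 145/20678 - √941901/124068 ≈ -0.00081017)
Q - 4723467 = (145/20678 - √941901/124068) - 4723467 = -97671850481/20678 - √941901/124068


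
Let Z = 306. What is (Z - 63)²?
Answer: 59049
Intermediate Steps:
(Z - 63)² = (306 - 63)² = 243² = 59049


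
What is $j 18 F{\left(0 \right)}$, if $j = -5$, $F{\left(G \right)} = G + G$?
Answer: $0$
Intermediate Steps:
$F{\left(G \right)} = 2 G$
$j 18 F{\left(0 \right)} = \left(-5\right) 18 \cdot 2 \cdot 0 = \left(-90\right) 0 = 0$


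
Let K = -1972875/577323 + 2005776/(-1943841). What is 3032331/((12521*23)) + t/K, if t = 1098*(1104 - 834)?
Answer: -10643915309997787817403/159764518675533901 ≈ -66623.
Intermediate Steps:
t = 296460 (t = 1098*270 = 296460)
K = -554770658947/124691568627 (K = -1972875*1/577323 + 2005776*(-1/1943841) = -657625/192441 - 668592/647947 = -554770658947/124691568627 ≈ -4.4491)
3032331/((12521*23)) + t/K = 3032331/((12521*23)) + 296460/(-554770658947/124691568627) = 3032331/287983 + 296460*(-124691568627/554770658947) = 3032331*(1/287983) - 36966062435160420/554770658947 = 3032331/287983 - 36966062435160420/554770658947 = -10643915309997787817403/159764518675533901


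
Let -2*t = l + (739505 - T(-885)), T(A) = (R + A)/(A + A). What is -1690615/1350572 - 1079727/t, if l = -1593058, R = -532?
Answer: -7716366270227365/2040430978459844 ≈ -3.7817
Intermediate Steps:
T(A) = (-532 + A)/(2*A) (T(A) = (-532 + A)/(A + A) = (-532 + A)/((2*A)) = (-532 + A)*(1/(2*A)) = (-532 + A)/(2*A))
t = 1510790227/3540 (t = -(-1593058 + (739505 - (-532 - 885)/(2*(-885))))/2 = -(-1593058 + (739505 - (-1)*(-1417)/(2*885)))/2 = -(-1593058 + (739505 - 1*1417/1770))/2 = -(-1593058 + (739505 - 1417/1770))/2 = -(-1593058 + 1308922433/1770)/2 = -½*(-1510790227/1770) = 1510790227/3540 ≈ 4.2678e+5)
-1690615/1350572 - 1079727/t = -1690615/1350572 - 1079727/1510790227/3540 = -1690615*1/1350572 - 1079727*3540/1510790227 = -1690615/1350572 - 3822233580/1510790227 = -7716366270227365/2040430978459844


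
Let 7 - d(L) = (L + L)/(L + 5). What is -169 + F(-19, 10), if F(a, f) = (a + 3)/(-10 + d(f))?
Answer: -2149/13 ≈ -165.31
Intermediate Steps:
d(L) = 7 - 2*L/(5 + L) (d(L) = 7 - (L + L)/(L + 5) = 7 - 2*L/(5 + L))
F(a, f) = (3 + a)/(-10 + 5*(7 + f)/(5 + f)) (F(a, f) = (a + 3)/(-10 + 5*(7 + f)/(5 + f)) = (3 + a)/(-10 + 5*(7 + f)/(5 + f)))
-169 + F(-19, 10) = -169 - (3 - 19)*(5 + 10)/(15 + 5*10) = -169 - 1*(-16)*15/(15 + 50) = -169 - 1*(-16)*15/65 = -169 - 1*1/65*(-16)*15 = -169 + 48/13 = -2149/13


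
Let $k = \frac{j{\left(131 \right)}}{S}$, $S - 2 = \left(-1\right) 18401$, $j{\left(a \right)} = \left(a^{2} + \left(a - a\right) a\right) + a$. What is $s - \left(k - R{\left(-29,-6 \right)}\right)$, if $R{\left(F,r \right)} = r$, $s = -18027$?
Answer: $- \frac{110590625}{6133} \approx -18032.0$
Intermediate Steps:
$j{\left(a \right)} = a + a^{2}$ ($j{\left(a \right)} = \left(a^{2} + 0 a\right) + a = \left(a^{2} + 0\right) + a = a^{2} + a = a + a^{2}$)
$S = -18399$ ($S = 2 - 18401 = -18399$)
$k = - \frac{5764}{6133}$ ($k = \frac{131 \left(1 + 131\right)}{-18399} = 131 \cdot 132 \left(- \frac{1}{18399}\right) = 17292 \left(- \frac{1}{18399}\right) = - \frac{5764}{6133} \approx -0.93983$)
$s - \left(k - R{\left(-29,-6 \right)}\right) = -18027 - \frac{31034}{6133} = - \frac{110590625}{6133}$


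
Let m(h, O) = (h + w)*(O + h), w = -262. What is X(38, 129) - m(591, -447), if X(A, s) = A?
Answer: -47338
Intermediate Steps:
m(h, O) = (-262 + h)*(O + h) (m(h, O) = (h - 262)*(O + h) = (-262 + h)*(O + h))
X(38, 129) - m(591, -447) = 38 - (591² - 262*(-447) - 262*591 - 447*591) = 38 - (349281 + 117114 - 154842 - 264177) = 38 - 1*47376 = 38 - 47376 = -47338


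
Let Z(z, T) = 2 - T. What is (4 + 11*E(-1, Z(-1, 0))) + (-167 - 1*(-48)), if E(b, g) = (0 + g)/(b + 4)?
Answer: -323/3 ≈ -107.67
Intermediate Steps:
E(b, g) = g/(4 + b)
(4 + 11*E(-1, Z(-1, 0))) + (-167 - 1*(-48)) = (4 + 11*((2 - 1*0)/(4 - 1))) + (-167 - 1*(-48)) = (4 + 11*((2 + 0)/3)) + (-167 + 48) = (4 + 11*(2*(1/3))) - 119 = (4 + 11*(2/3)) - 119 = (4 + 22/3) - 119 = 34/3 - 119 = -323/3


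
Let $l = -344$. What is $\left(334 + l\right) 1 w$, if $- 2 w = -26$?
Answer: $-130$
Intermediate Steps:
$w = 13$ ($w = \left(- \frac{1}{2}\right) \left(-26\right) = 13$)
$\left(334 + l\right) 1 w = \left(334 - 344\right) 1 \cdot 13 = \left(-10\right) 13 = -130$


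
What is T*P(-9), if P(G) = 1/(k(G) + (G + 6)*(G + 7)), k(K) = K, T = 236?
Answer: -236/3 ≈ -78.667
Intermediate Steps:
P(G) = 1/(G + (6 + G)*(7 + G)) (P(G) = 1/(G + (G + 6)*(G + 7)) = 1/(G + (6 + G)*(7 + G)))
T*P(-9) = 236/(42 + (-9)**2 + 14*(-9)) = 236/(42 + 81 - 126) = 236/(-3) = 236*(-1/3) = -236/3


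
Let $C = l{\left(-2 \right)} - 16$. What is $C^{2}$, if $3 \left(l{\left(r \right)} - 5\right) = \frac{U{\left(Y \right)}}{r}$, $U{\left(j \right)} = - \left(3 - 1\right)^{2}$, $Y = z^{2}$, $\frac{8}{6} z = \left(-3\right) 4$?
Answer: $\frac{961}{9} \approx 106.78$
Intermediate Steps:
$z = -9$ ($z = \frac{3 \left(\left(-3\right) 4\right)}{4} = \frac{3}{4} \left(-12\right) = -9$)
$Y = 81$ ($Y = \left(-9\right)^{2} = 81$)
$U{\left(j \right)} = -4$ ($U{\left(j \right)} = - 2^{2} = \left(-1\right) 4 = -4$)
$l{\left(r \right)} = 5 - \frac{4}{3 r}$ ($l{\left(r \right)} = 5 + \frac{\left(-4\right) \frac{1}{r}}{3} = 5 - \frac{4}{3 r}$)
$C = - \frac{31}{3}$ ($C = \left(5 - \frac{4}{3 \left(-2\right)}\right) - 16 = \left(5 - - \frac{2}{3}\right) - 16 = \left(5 + \frac{2}{3}\right) - 16 = \frac{17}{3} - 16 = - \frac{31}{3} \approx -10.333$)
$C^{2} = \left(- \frac{31}{3}\right)^{2} = \frac{961}{9}$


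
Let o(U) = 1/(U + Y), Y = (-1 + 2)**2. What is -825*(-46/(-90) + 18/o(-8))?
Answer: 310585/3 ≈ 1.0353e+5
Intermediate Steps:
Y = 1 (Y = 1**2 = 1)
o(U) = 1/(1 + U) (o(U) = 1/(U + 1) = 1/(1 + U))
-825*(-46/(-90) + 18/o(-8)) = -825*(-46/(-90) + 18/(1/(1 - 8))) = -825*(-46*(-1/90) + 18/(1/(-7))) = -825*(23/45 + 18/(-1/7)) = -825*(23/45 + 18*(-7)) = -825*(23/45 - 126) = -825*(-5647/45) = 310585/3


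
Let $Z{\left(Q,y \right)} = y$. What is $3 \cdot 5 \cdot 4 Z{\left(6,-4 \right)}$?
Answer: $-240$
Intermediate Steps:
$3 \cdot 5 \cdot 4 Z{\left(6,-4 \right)} = 3 \cdot 5 \cdot 4 \left(-4\right) = 3 \cdot 20 \left(-4\right) = 3 \left(-80\right) = -240$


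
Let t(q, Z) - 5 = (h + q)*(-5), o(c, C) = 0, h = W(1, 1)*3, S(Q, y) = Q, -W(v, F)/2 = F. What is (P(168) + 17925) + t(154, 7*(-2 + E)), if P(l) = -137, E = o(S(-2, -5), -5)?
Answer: 17053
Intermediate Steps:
W(v, F) = -2*F
h = -6 (h = -2*1*3 = -2*3 = -6)
E = 0
t(q, Z) = 35 - 5*q (t(q, Z) = 5 + (-6 + q)*(-5) = 5 + (30 - 5*q) = 35 - 5*q)
(P(168) + 17925) + t(154, 7*(-2 + E)) = (-137 + 17925) + (35 - 5*154) = 17788 + (35 - 770) = 17788 - 735 = 17053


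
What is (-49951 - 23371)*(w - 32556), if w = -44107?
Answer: 5621084486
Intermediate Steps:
(-49951 - 23371)*(w - 32556) = (-49951 - 23371)*(-44107 - 32556) = -73322*(-76663) = 5621084486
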